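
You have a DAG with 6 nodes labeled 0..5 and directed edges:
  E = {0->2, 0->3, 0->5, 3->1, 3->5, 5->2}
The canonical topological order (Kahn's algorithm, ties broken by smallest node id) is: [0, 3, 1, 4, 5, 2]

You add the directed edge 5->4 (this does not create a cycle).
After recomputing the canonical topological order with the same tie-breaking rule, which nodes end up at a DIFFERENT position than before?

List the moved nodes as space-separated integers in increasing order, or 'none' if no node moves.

Answer: 2 4 5

Derivation:
Old toposort: [0, 3, 1, 4, 5, 2]
Added edge 5->4
Recompute Kahn (smallest-id tiebreak):
  initial in-degrees: [0, 1, 2, 1, 1, 2]
  ready (indeg=0): [0]
  pop 0: indeg[2]->1; indeg[3]->0; indeg[5]->1 | ready=[3] | order so far=[0]
  pop 3: indeg[1]->0; indeg[5]->0 | ready=[1, 5] | order so far=[0, 3]
  pop 1: no out-edges | ready=[5] | order so far=[0, 3, 1]
  pop 5: indeg[2]->0; indeg[4]->0 | ready=[2, 4] | order so far=[0, 3, 1, 5]
  pop 2: no out-edges | ready=[4] | order so far=[0, 3, 1, 5, 2]
  pop 4: no out-edges | ready=[] | order so far=[0, 3, 1, 5, 2, 4]
New canonical toposort: [0, 3, 1, 5, 2, 4]
Compare positions:
  Node 0: index 0 -> 0 (same)
  Node 1: index 2 -> 2 (same)
  Node 2: index 5 -> 4 (moved)
  Node 3: index 1 -> 1 (same)
  Node 4: index 3 -> 5 (moved)
  Node 5: index 4 -> 3 (moved)
Nodes that changed position: 2 4 5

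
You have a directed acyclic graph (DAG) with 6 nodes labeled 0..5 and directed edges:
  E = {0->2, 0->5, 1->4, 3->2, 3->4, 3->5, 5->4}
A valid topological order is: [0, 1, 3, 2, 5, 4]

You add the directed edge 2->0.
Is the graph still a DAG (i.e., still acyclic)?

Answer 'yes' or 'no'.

Answer: no

Derivation:
Given toposort: [0, 1, 3, 2, 5, 4]
Position of 2: index 3; position of 0: index 0
New edge 2->0: backward (u after v in old order)
Backward edge: old toposort is now invalid. Check if this creates a cycle.
Does 0 already reach 2? Reachable from 0: [0, 2, 4, 5]. YES -> cycle!
Still a DAG? no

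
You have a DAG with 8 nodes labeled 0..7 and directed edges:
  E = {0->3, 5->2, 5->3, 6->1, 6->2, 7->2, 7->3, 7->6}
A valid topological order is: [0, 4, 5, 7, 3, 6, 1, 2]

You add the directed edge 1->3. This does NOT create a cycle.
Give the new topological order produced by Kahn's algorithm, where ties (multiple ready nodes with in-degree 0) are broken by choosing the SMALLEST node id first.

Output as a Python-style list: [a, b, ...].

Old toposort: [0, 4, 5, 7, 3, 6, 1, 2]
Added edge: 1->3
Position of 1 (6) > position of 3 (4). Must reorder: 1 must now come before 3.
Run Kahn's algorithm (break ties by smallest node id):
  initial in-degrees: [0, 1, 3, 4, 0, 0, 1, 0]
  ready (indeg=0): [0, 4, 5, 7]
  pop 0: indeg[3]->3 | ready=[4, 5, 7] | order so far=[0]
  pop 4: no out-edges | ready=[5, 7] | order so far=[0, 4]
  pop 5: indeg[2]->2; indeg[3]->2 | ready=[7] | order so far=[0, 4, 5]
  pop 7: indeg[2]->1; indeg[3]->1; indeg[6]->0 | ready=[6] | order so far=[0, 4, 5, 7]
  pop 6: indeg[1]->0; indeg[2]->0 | ready=[1, 2] | order so far=[0, 4, 5, 7, 6]
  pop 1: indeg[3]->0 | ready=[2, 3] | order so far=[0, 4, 5, 7, 6, 1]
  pop 2: no out-edges | ready=[3] | order so far=[0, 4, 5, 7, 6, 1, 2]
  pop 3: no out-edges | ready=[] | order so far=[0, 4, 5, 7, 6, 1, 2, 3]
  Result: [0, 4, 5, 7, 6, 1, 2, 3]

Answer: [0, 4, 5, 7, 6, 1, 2, 3]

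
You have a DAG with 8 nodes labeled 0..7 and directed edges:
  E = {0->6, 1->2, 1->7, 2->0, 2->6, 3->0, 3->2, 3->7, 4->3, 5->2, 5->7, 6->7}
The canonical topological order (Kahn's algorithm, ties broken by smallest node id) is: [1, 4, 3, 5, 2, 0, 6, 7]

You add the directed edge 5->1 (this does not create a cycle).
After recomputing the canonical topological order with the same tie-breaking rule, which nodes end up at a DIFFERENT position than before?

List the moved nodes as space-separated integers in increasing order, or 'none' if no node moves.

Old toposort: [1, 4, 3, 5, 2, 0, 6, 7]
Added edge 5->1
Recompute Kahn (smallest-id tiebreak):
  initial in-degrees: [2, 1, 3, 1, 0, 0, 2, 4]
  ready (indeg=0): [4, 5]
  pop 4: indeg[3]->0 | ready=[3, 5] | order so far=[4]
  pop 3: indeg[0]->1; indeg[2]->2; indeg[7]->3 | ready=[5] | order so far=[4, 3]
  pop 5: indeg[1]->0; indeg[2]->1; indeg[7]->2 | ready=[1] | order so far=[4, 3, 5]
  pop 1: indeg[2]->0; indeg[7]->1 | ready=[2] | order so far=[4, 3, 5, 1]
  pop 2: indeg[0]->0; indeg[6]->1 | ready=[0] | order so far=[4, 3, 5, 1, 2]
  pop 0: indeg[6]->0 | ready=[6] | order so far=[4, 3, 5, 1, 2, 0]
  pop 6: indeg[7]->0 | ready=[7] | order so far=[4, 3, 5, 1, 2, 0, 6]
  pop 7: no out-edges | ready=[] | order so far=[4, 3, 5, 1, 2, 0, 6, 7]
New canonical toposort: [4, 3, 5, 1, 2, 0, 6, 7]
Compare positions:
  Node 0: index 5 -> 5 (same)
  Node 1: index 0 -> 3 (moved)
  Node 2: index 4 -> 4 (same)
  Node 3: index 2 -> 1 (moved)
  Node 4: index 1 -> 0 (moved)
  Node 5: index 3 -> 2 (moved)
  Node 6: index 6 -> 6 (same)
  Node 7: index 7 -> 7 (same)
Nodes that changed position: 1 3 4 5

Answer: 1 3 4 5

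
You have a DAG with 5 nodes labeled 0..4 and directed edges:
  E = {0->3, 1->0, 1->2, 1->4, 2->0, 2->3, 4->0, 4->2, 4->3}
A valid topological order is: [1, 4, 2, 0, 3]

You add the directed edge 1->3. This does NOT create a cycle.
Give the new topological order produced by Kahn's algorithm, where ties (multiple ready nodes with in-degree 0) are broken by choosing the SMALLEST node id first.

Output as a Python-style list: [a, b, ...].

Old toposort: [1, 4, 2, 0, 3]
Added edge: 1->3
Position of 1 (0) < position of 3 (4). Old order still valid.
Run Kahn's algorithm (break ties by smallest node id):
  initial in-degrees: [3, 0, 2, 4, 1]
  ready (indeg=0): [1]
  pop 1: indeg[0]->2; indeg[2]->1; indeg[3]->3; indeg[4]->0 | ready=[4] | order so far=[1]
  pop 4: indeg[0]->1; indeg[2]->0; indeg[3]->2 | ready=[2] | order so far=[1, 4]
  pop 2: indeg[0]->0; indeg[3]->1 | ready=[0] | order so far=[1, 4, 2]
  pop 0: indeg[3]->0 | ready=[3] | order so far=[1, 4, 2, 0]
  pop 3: no out-edges | ready=[] | order so far=[1, 4, 2, 0, 3]
  Result: [1, 4, 2, 0, 3]

Answer: [1, 4, 2, 0, 3]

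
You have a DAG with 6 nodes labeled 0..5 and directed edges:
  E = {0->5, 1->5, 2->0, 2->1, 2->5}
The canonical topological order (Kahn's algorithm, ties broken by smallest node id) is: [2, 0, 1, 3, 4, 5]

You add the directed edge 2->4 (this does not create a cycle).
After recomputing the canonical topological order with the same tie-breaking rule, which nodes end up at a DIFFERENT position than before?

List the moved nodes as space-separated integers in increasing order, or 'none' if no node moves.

Old toposort: [2, 0, 1, 3, 4, 5]
Added edge 2->4
Recompute Kahn (smallest-id tiebreak):
  initial in-degrees: [1, 1, 0, 0, 1, 3]
  ready (indeg=0): [2, 3]
  pop 2: indeg[0]->0; indeg[1]->0; indeg[4]->0; indeg[5]->2 | ready=[0, 1, 3, 4] | order so far=[2]
  pop 0: indeg[5]->1 | ready=[1, 3, 4] | order so far=[2, 0]
  pop 1: indeg[5]->0 | ready=[3, 4, 5] | order so far=[2, 0, 1]
  pop 3: no out-edges | ready=[4, 5] | order so far=[2, 0, 1, 3]
  pop 4: no out-edges | ready=[5] | order so far=[2, 0, 1, 3, 4]
  pop 5: no out-edges | ready=[] | order so far=[2, 0, 1, 3, 4, 5]
New canonical toposort: [2, 0, 1, 3, 4, 5]
Compare positions:
  Node 0: index 1 -> 1 (same)
  Node 1: index 2 -> 2 (same)
  Node 2: index 0 -> 0 (same)
  Node 3: index 3 -> 3 (same)
  Node 4: index 4 -> 4 (same)
  Node 5: index 5 -> 5 (same)
Nodes that changed position: none

Answer: none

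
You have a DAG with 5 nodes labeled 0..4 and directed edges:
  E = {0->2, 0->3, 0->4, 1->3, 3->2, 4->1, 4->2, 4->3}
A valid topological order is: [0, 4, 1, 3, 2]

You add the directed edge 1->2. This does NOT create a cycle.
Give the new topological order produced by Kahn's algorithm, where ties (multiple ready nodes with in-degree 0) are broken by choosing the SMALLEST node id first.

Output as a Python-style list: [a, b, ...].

Old toposort: [0, 4, 1, 3, 2]
Added edge: 1->2
Position of 1 (2) < position of 2 (4). Old order still valid.
Run Kahn's algorithm (break ties by smallest node id):
  initial in-degrees: [0, 1, 4, 3, 1]
  ready (indeg=0): [0]
  pop 0: indeg[2]->3; indeg[3]->2; indeg[4]->0 | ready=[4] | order so far=[0]
  pop 4: indeg[1]->0; indeg[2]->2; indeg[3]->1 | ready=[1] | order so far=[0, 4]
  pop 1: indeg[2]->1; indeg[3]->0 | ready=[3] | order so far=[0, 4, 1]
  pop 3: indeg[2]->0 | ready=[2] | order so far=[0, 4, 1, 3]
  pop 2: no out-edges | ready=[] | order so far=[0, 4, 1, 3, 2]
  Result: [0, 4, 1, 3, 2]

Answer: [0, 4, 1, 3, 2]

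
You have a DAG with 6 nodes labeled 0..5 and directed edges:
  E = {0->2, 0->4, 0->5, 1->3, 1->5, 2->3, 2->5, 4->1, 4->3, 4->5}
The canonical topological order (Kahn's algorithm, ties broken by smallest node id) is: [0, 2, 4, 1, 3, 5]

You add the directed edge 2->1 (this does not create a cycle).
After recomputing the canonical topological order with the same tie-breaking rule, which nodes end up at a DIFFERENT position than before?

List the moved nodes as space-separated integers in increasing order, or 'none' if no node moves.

Old toposort: [0, 2, 4, 1, 3, 5]
Added edge 2->1
Recompute Kahn (smallest-id tiebreak):
  initial in-degrees: [0, 2, 1, 3, 1, 4]
  ready (indeg=0): [0]
  pop 0: indeg[2]->0; indeg[4]->0; indeg[5]->3 | ready=[2, 4] | order so far=[0]
  pop 2: indeg[1]->1; indeg[3]->2; indeg[5]->2 | ready=[4] | order so far=[0, 2]
  pop 4: indeg[1]->0; indeg[3]->1; indeg[5]->1 | ready=[1] | order so far=[0, 2, 4]
  pop 1: indeg[3]->0; indeg[5]->0 | ready=[3, 5] | order so far=[0, 2, 4, 1]
  pop 3: no out-edges | ready=[5] | order so far=[0, 2, 4, 1, 3]
  pop 5: no out-edges | ready=[] | order so far=[0, 2, 4, 1, 3, 5]
New canonical toposort: [0, 2, 4, 1, 3, 5]
Compare positions:
  Node 0: index 0 -> 0 (same)
  Node 1: index 3 -> 3 (same)
  Node 2: index 1 -> 1 (same)
  Node 3: index 4 -> 4 (same)
  Node 4: index 2 -> 2 (same)
  Node 5: index 5 -> 5 (same)
Nodes that changed position: none

Answer: none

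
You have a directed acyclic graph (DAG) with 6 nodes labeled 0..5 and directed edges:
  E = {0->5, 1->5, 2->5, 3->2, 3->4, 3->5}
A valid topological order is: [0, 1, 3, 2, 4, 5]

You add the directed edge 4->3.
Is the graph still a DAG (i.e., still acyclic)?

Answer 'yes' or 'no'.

Answer: no

Derivation:
Given toposort: [0, 1, 3, 2, 4, 5]
Position of 4: index 4; position of 3: index 2
New edge 4->3: backward (u after v in old order)
Backward edge: old toposort is now invalid. Check if this creates a cycle.
Does 3 already reach 4? Reachable from 3: [2, 3, 4, 5]. YES -> cycle!
Still a DAG? no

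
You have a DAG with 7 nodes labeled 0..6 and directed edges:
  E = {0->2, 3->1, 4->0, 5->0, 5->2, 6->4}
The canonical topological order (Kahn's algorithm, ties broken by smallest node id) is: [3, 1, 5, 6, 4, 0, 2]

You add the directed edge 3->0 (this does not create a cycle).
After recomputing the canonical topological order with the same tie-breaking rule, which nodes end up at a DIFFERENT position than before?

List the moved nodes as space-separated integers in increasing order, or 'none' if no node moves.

Old toposort: [3, 1, 5, 6, 4, 0, 2]
Added edge 3->0
Recompute Kahn (smallest-id tiebreak):
  initial in-degrees: [3, 1, 2, 0, 1, 0, 0]
  ready (indeg=0): [3, 5, 6]
  pop 3: indeg[0]->2; indeg[1]->0 | ready=[1, 5, 6] | order so far=[3]
  pop 1: no out-edges | ready=[5, 6] | order so far=[3, 1]
  pop 5: indeg[0]->1; indeg[2]->1 | ready=[6] | order so far=[3, 1, 5]
  pop 6: indeg[4]->0 | ready=[4] | order so far=[3, 1, 5, 6]
  pop 4: indeg[0]->0 | ready=[0] | order so far=[3, 1, 5, 6, 4]
  pop 0: indeg[2]->0 | ready=[2] | order so far=[3, 1, 5, 6, 4, 0]
  pop 2: no out-edges | ready=[] | order so far=[3, 1, 5, 6, 4, 0, 2]
New canonical toposort: [3, 1, 5, 6, 4, 0, 2]
Compare positions:
  Node 0: index 5 -> 5 (same)
  Node 1: index 1 -> 1 (same)
  Node 2: index 6 -> 6 (same)
  Node 3: index 0 -> 0 (same)
  Node 4: index 4 -> 4 (same)
  Node 5: index 2 -> 2 (same)
  Node 6: index 3 -> 3 (same)
Nodes that changed position: none

Answer: none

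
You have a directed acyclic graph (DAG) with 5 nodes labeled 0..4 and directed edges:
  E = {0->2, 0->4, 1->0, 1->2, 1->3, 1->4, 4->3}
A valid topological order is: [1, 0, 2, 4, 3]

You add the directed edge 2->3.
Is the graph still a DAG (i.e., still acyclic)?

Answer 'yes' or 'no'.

Given toposort: [1, 0, 2, 4, 3]
Position of 2: index 2; position of 3: index 4
New edge 2->3: forward
Forward edge: respects the existing order. Still a DAG, same toposort still valid.
Still a DAG? yes

Answer: yes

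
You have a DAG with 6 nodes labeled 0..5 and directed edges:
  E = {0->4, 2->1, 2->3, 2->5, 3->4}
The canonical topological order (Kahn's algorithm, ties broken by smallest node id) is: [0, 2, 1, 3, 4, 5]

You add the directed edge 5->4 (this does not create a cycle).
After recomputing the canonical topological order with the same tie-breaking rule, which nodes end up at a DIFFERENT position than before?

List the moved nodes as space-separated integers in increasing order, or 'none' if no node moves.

Old toposort: [0, 2, 1, 3, 4, 5]
Added edge 5->4
Recompute Kahn (smallest-id tiebreak):
  initial in-degrees: [0, 1, 0, 1, 3, 1]
  ready (indeg=0): [0, 2]
  pop 0: indeg[4]->2 | ready=[2] | order so far=[0]
  pop 2: indeg[1]->0; indeg[3]->0; indeg[5]->0 | ready=[1, 3, 5] | order so far=[0, 2]
  pop 1: no out-edges | ready=[3, 5] | order so far=[0, 2, 1]
  pop 3: indeg[4]->1 | ready=[5] | order so far=[0, 2, 1, 3]
  pop 5: indeg[4]->0 | ready=[4] | order so far=[0, 2, 1, 3, 5]
  pop 4: no out-edges | ready=[] | order so far=[0, 2, 1, 3, 5, 4]
New canonical toposort: [0, 2, 1, 3, 5, 4]
Compare positions:
  Node 0: index 0 -> 0 (same)
  Node 1: index 2 -> 2 (same)
  Node 2: index 1 -> 1 (same)
  Node 3: index 3 -> 3 (same)
  Node 4: index 4 -> 5 (moved)
  Node 5: index 5 -> 4 (moved)
Nodes that changed position: 4 5

Answer: 4 5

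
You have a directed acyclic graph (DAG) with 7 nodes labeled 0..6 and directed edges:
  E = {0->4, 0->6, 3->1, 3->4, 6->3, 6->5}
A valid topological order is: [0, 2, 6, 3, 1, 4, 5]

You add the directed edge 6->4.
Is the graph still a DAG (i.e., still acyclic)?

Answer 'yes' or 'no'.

Given toposort: [0, 2, 6, 3, 1, 4, 5]
Position of 6: index 2; position of 4: index 5
New edge 6->4: forward
Forward edge: respects the existing order. Still a DAG, same toposort still valid.
Still a DAG? yes

Answer: yes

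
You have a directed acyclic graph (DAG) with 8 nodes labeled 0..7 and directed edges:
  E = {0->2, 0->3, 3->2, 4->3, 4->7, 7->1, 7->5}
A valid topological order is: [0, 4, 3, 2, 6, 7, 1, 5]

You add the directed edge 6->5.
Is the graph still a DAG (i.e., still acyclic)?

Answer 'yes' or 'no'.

Answer: yes

Derivation:
Given toposort: [0, 4, 3, 2, 6, 7, 1, 5]
Position of 6: index 4; position of 5: index 7
New edge 6->5: forward
Forward edge: respects the existing order. Still a DAG, same toposort still valid.
Still a DAG? yes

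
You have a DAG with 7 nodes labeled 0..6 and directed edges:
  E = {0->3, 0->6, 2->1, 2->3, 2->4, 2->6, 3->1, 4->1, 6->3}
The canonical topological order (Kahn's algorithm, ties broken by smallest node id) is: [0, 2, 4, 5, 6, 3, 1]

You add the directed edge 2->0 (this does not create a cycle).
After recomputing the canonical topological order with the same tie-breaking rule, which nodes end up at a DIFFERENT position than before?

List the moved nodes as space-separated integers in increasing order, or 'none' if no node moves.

Old toposort: [0, 2, 4, 5, 6, 3, 1]
Added edge 2->0
Recompute Kahn (smallest-id tiebreak):
  initial in-degrees: [1, 3, 0, 3, 1, 0, 2]
  ready (indeg=0): [2, 5]
  pop 2: indeg[0]->0; indeg[1]->2; indeg[3]->2; indeg[4]->0; indeg[6]->1 | ready=[0, 4, 5] | order so far=[2]
  pop 0: indeg[3]->1; indeg[6]->0 | ready=[4, 5, 6] | order so far=[2, 0]
  pop 4: indeg[1]->1 | ready=[5, 6] | order so far=[2, 0, 4]
  pop 5: no out-edges | ready=[6] | order so far=[2, 0, 4, 5]
  pop 6: indeg[3]->0 | ready=[3] | order so far=[2, 0, 4, 5, 6]
  pop 3: indeg[1]->0 | ready=[1] | order so far=[2, 0, 4, 5, 6, 3]
  pop 1: no out-edges | ready=[] | order so far=[2, 0, 4, 5, 6, 3, 1]
New canonical toposort: [2, 0, 4, 5, 6, 3, 1]
Compare positions:
  Node 0: index 0 -> 1 (moved)
  Node 1: index 6 -> 6 (same)
  Node 2: index 1 -> 0 (moved)
  Node 3: index 5 -> 5 (same)
  Node 4: index 2 -> 2 (same)
  Node 5: index 3 -> 3 (same)
  Node 6: index 4 -> 4 (same)
Nodes that changed position: 0 2

Answer: 0 2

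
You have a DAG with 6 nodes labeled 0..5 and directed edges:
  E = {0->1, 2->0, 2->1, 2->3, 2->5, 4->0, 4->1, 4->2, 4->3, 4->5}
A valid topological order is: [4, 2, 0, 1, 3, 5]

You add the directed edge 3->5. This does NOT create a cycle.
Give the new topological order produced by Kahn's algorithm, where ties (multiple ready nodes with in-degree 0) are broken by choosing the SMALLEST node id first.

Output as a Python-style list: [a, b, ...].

Answer: [4, 2, 0, 1, 3, 5]

Derivation:
Old toposort: [4, 2, 0, 1, 3, 5]
Added edge: 3->5
Position of 3 (4) < position of 5 (5). Old order still valid.
Run Kahn's algorithm (break ties by smallest node id):
  initial in-degrees: [2, 3, 1, 2, 0, 3]
  ready (indeg=0): [4]
  pop 4: indeg[0]->1; indeg[1]->2; indeg[2]->0; indeg[3]->1; indeg[5]->2 | ready=[2] | order so far=[4]
  pop 2: indeg[0]->0; indeg[1]->1; indeg[3]->0; indeg[5]->1 | ready=[0, 3] | order so far=[4, 2]
  pop 0: indeg[1]->0 | ready=[1, 3] | order so far=[4, 2, 0]
  pop 1: no out-edges | ready=[3] | order so far=[4, 2, 0, 1]
  pop 3: indeg[5]->0 | ready=[5] | order so far=[4, 2, 0, 1, 3]
  pop 5: no out-edges | ready=[] | order so far=[4, 2, 0, 1, 3, 5]
  Result: [4, 2, 0, 1, 3, 5]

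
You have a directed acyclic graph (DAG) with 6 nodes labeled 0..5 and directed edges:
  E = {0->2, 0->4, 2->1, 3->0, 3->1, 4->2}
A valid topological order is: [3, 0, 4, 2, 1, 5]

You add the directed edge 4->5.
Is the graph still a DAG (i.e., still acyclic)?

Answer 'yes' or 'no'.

Given toposort: [3, 0, 4, 2, 1, 5]
Position of 4: index 2; position of 5: index 5
New edge 4->5: forward
Forward edge: respects the existing order. Still a DAG, same toposort still valid.
Still a DAG? yes

Answer: yes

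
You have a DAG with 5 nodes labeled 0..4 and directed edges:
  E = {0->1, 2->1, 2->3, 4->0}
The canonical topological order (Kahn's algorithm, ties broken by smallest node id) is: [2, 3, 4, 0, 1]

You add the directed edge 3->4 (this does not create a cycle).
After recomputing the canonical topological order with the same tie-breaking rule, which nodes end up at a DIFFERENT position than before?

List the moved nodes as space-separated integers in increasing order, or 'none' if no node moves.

Old toposort: [2, 3, 4, 0, 1]
Added edge 3->4
Recompute Kahn (smallest-id tiebreak):
  initial in-degrees: [1, 2, 0, 1, 1]
  ready (indeg=0): [2]
  pop 2: indeg[1]->1; indeg[3]->0 | ready=[3] | order so far=[2]
  pop 3: indeg[4]->0 | ready=[4] | order so far=[2, 3]
  pop 4: indeg[0]->0 | ready=[0] | order so far=[2, 3, 4]
  pop 0: indeg[1]->0 | ready=[1] | order so far=[2, 3, 4, 0]
  pop 1: no out-edges | ready=[] | order so far=[2, 3, 4, 0, 1]
New canonical toposort: [2, 3, 4, 0, 1]
Compare positions:
  Node 0: index 3 -> 3 (same)
  Node 1: index 4 -> 4 (same)
  Node 2: index 0 -> 0 (same)
  Node 3: index 1 -> 1 (same)
  Node 4: index 2 -> 2 (same)
Nodes that changed position: none

Answer: none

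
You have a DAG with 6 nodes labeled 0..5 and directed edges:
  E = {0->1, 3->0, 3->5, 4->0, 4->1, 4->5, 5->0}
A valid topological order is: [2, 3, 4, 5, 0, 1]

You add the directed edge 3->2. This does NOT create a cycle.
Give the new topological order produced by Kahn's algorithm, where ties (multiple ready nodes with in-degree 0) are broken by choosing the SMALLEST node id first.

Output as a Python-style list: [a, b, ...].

Old toposort: [2, 3, 4, 5, 0, 1]
Added edge: 3->2
Position of 3 (1) > position of 2 (0). Must reorder: 3 must now come before 2.
Run Kahn's algorithm (break ties by smallest node id):
  initial in-degrees: [3, 2, 1, 0, 0, 2]
  ready (indeg=0): [3, 4]
  pop 3: indeg[0]->2; indeg[2]->0; indeg[5]->1 | ready=[2, 4] | order so far=[3]
  pop 2: no out-edges | ready=[4] | order so far=[3, 2]
  pop 4: indeg[0]->1; indeg[1]->1; indeg[5]->0 | ready=[5] | order so far=[3, 2, 4]
  pop 5: indeg[0]->0 | ready=[0] | order so far=[3, 2, 4, 5]
  pop 0: indeg[1]->0 | ready=[1] | order so far=[3, 2, 4, 5, 0]
  pop 1: no out-edges | ready=[] | order so far=[3, 2, 4, 5, 0, 1]
  Result: [3, 2, 4, 5, 0, 1]

Answer: [3, 2, 4, 5, 0, 1]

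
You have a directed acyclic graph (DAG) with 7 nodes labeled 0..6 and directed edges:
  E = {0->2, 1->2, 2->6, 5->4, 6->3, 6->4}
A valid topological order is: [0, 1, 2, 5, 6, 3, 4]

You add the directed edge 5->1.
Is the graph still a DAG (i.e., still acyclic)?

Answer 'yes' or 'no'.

Answer: yes

Derivation:
Given toposort: [0, 1, 2, 5, 6, 3, 4]
Position of 5: index 3; position of 1: index 1
New edge 5->1: backward (u after v in old order)
Backward edge: old toposort is now invalid. Check if this creates a cycle.
Does 1 already reach 5? Reachable from 1: [1, 2, 3, 4, 6]. NO -> still a DAG (reorder needed).
Still a DAG? yes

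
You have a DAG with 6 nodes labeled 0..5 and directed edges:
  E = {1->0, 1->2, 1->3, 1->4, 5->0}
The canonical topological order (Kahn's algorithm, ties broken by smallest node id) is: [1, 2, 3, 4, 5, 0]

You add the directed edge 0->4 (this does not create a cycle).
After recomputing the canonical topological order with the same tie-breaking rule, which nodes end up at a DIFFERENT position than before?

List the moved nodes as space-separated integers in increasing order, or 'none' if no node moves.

Answer: 0 4 5

Derivation:
Old toposort: [1, 2, 3, 4, 5, 0]
Added edge 0->4
Recompute Kahn (smallest-id tiebreak):
  initial in-degrees: [2, 0, 1, 1, 2, 0]
  ready (indeg=0): [1, 5]
  pop 1: indeg[0]->1; indeg[2]->0; indeg[3]->0; indeg[4]->1 | ready=[2, 3, 5] | order so far=[1]
  pop 2: no out-edges | ready=[3, 5] | order so far=[1, 2]
  pop 3: no out-edges | ready=[5] | order so far=[1, 2, 3]
  pop 5: indeg[0]->0 | ready=[0] | order so far=[1, 2, 3, 5]
  pop 0: indeg[4]->0 | ready=[4] | order so far=[1, 2, 3, 5, 0]
  pop 4: no out-edges | ready=[] | order so far=[1, 2, 3, 5, 0, 4]
New canonical toposort: [1, 2, 3, 5, 0, 4]
Compare positions:
  Node 0: index 5 -> 4 (moved)
  Node 1: index 0 -> 0 (same)
  Node 2: index 1 -> 1 (same)
  Node 3: index 2 -> 2 (same)
  Node 4: index 3 -> 5 (moved)
  Node 5: index 4 -> 3 (moved)
Nodes that changed position: 0 4 5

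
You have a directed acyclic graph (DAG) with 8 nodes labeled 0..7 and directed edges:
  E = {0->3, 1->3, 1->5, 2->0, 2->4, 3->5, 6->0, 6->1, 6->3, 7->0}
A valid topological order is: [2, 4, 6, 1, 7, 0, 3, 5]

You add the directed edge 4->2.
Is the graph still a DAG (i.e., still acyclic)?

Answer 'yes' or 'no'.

Answer: no

Derivation:
Given toposort: [2, 4, 6, 1, 7, 0, 3, 5]
Position of 4: index 1; position of 2: index 0
New edge 4->2: backward (u after v in old order)
Backward edge: old toposort is now invalid. Check if this creates a cycle.
Does 2 already reach 4? Reachable from 2: [0, 2, 3, 4, 5]. YES -> cycle!
Still a DAG? no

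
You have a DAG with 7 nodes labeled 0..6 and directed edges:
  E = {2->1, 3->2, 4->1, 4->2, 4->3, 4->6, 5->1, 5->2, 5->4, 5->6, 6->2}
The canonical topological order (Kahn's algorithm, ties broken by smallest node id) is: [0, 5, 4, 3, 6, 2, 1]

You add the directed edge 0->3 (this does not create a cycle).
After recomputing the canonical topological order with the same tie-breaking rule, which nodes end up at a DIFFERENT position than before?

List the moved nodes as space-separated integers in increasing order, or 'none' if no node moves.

Old toposort: [0, 5, 4, 3, 6, 2, 1]
Added edge 0->3
Recompute Kahn (smallest-id tiebreak):
  initial in-degrees: [0, 3, 4, 2, 1, 0, 2]
  ready (indeg=0): [0, 5]
  pop 0: indeg[3]->1 | ready=[5] | order so far=[0]
  pop 5: indeg[1]->2; indeg[2]->3; indeg[4]->0; indeg[6]->1 | ready=[4] | order so far=[0, 5]
  pop 4: indeg[1]->1; indeg[2]->2; indeg[3]->0; indeg[6]->0 | ready=[3, 6] | order so far=[0, 5, 4]
  pop 3: indeg[2]->1 | ready=[6] | order so far=[0, 5, 4, 3]
  pop 6: indeg[2]->0 | ready=[2] | order so far=[0, 5, 4, 3, 6]
  pop 2: indeg[1]->0 | ready=[1] | order so far=[0, 5, 4, 3, 6, 2]
  pop 1: no out-edges | ready=[] | order so far=[0, 5, 4, 3, 6, 2, 1]
New canonical toposort: [0, 5, 4, 3, 6, 2, 1]
Compare positions:
  Node 0: index 0 -> 0 (same)
  Node 1: index 6 -> 6 (same)
  Node 2: index 5 -> 5 (same)
  Node 3: index 3 -> 3 (same)
  Node 4: index 2 -> 2 (same)
  Node 5: index 1 -> 1 (same)
  Node 6: index 4 -> 4 (same)
Nodes that changed position: none

Answer: none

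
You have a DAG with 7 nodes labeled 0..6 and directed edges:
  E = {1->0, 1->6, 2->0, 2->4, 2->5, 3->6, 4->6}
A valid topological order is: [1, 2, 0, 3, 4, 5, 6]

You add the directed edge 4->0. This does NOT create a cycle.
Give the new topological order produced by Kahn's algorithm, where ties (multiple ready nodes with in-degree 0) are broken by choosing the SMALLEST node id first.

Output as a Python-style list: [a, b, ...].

Old toposort: [1, 2, 0, 3, 4, 5, 6]
Added edge: 4->0
Position of 4 (4) > position of 0 (2). Must reorder: 4 must now come before 0.
Run Kahn's algorithm (break ties by smallest node id):
  initial in-degrees: [3, 0, 0, 0, 1, 1, 3]
  ready (indeg=0): [1, 2, 3]
  pop 1: indeg[0]->2; indeg[6]->2 | ready=[2, 3] | order so far=[1]
  pop 2: indeg[0]->1; indeg[4]->0; indeg[5]->0 | ready=[3, 4, 5] | order so far=[1, 2]
  pop 3: indeg[6]->1 | ready=[4, 5] | order so far=[1, 2, 3]
  pop 4: indeg[0]->0; indeg[6]->0 | ready=[0, 5, 6] | order so far=[1, 2, 3, 4]
  pop 0: no out-edges | ready=[5, 6] | order so far=[1, 2, 3, 4, 0]
  pop 5: no out-edges | ready=[6] | order so far=[1, 2, 3, 4, 0, 5]
  pop 6: no out-edges | ready=[] | order so far=[1, 2, 3, 4, 0, 5, 6]
  Result: [1, 2, 3, 4, 0, 5, 6]

Answer: [1, 2, 3, 4, 0, 5, 6]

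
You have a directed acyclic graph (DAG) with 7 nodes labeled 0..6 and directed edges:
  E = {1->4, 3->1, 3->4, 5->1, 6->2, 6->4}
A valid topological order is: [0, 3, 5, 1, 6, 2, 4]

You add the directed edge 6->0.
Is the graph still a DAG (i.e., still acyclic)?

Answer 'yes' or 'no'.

Given toposort: [0, 3, 5, 1, 6, 2, 4]
Position of 6: index 4; position of 0: index 0
New edge 6->0: backward (u after v in old order)
Backward edge: old toposort is now invalid. Check if this creates a cycle.
Does 0 already reach 6? Reachable from 0: [0]. NO -> still a DAG (reorder needed).
Still a DAG? yes

Answer: yes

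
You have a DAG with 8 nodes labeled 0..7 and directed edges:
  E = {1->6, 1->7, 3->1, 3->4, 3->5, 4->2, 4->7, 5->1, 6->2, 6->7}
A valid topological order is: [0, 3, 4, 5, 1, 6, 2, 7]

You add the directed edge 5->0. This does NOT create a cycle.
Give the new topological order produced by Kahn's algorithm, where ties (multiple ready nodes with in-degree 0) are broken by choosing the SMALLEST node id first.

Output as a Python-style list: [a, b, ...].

Answer: [3, 4, 5, 0, 1, 6, 2, 7]

Derivation:
Old toposort: [0, 3, 4, 5, 1, 6, 2, 7]
Added edge: 5->0
Position of 5 (3) > position of 0 (0). Must reorder: 5 must now come before 0.
Run Kahn's algorithm (break ties by smallest node id):
  initial in-degrees: [1, 2, 2, 0, 1, 1, 1, 3]
  ready (indeg=0): [3]
  pop 3: indeg[1]->1; indeg[4]->0; indeg[5]->0 | ready=[4, 5] | order so far=[3]
  pop 4: indeg[2]->1; indeg[7]->2 | ready=[5] | order so far=[3, 4]
  pop 5: indeg[0]->0; indeg[1]->0 | ready=[0, 1] | order so far=[3, 4, 5]
  pop 0: no out-edges | ready=[1] | order so far=[3, 4, 5, 0]
  pop 1: indeg[6]->0; indeg[7]->1 | ready=[6] | order so far=[3, 4, 5, 0, 1]
  pop 6: indeg[2]->0; indeg[7]->0 | ready=[2, 7] | order so far=[3, 4, 5, 0, 1, 6]
  pop 2: no out-edges | ready=[7] | order so far=[3, 4, 5, 0, 1, 6, 2]
  pop 7: no out-edges | ready=[] | order so far=[3, 4, 5, 0, 1, 6, 2, 7]
  Result: [3, 4, 5, 0, 1, 6, 2, 7]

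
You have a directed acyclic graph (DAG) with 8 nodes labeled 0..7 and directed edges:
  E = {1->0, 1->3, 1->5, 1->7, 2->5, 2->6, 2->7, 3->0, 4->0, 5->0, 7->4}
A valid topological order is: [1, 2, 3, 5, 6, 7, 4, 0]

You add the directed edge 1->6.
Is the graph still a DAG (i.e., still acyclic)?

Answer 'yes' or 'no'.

Given toposort: [1, 2, 3, 5, 6, 7, 4, 0]
Position of 1: index 0; position of 6: index 4
New edge 1->6: forward
Forward edge: respects the existing order. Still a DAG, same toposort still valid.
Still a DAG? yes

Answer: yes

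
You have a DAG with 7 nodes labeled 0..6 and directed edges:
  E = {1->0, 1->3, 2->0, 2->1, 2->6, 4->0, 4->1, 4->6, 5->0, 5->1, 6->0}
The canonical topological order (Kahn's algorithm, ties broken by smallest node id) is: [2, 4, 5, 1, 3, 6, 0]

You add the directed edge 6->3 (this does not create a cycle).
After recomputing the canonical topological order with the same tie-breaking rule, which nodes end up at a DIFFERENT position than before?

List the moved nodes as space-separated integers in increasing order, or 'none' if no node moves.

Answer: 0 3 6

Derivation:
Old toposort: [2, 4, 5, 1, 3, 6, 0]
Added edge 6->3
Recompute Kahn (smallest-id tiebreak):
  initial in-degrees: [5, 3, 0, 2, 0, 0, 2]
  ready (indeg=0): [2, 4, 5]
  pop 2: indeg[0]->4; indeg[1]->2; indeg[6]->1 | ready=[4, 5] | order so far=[2]
  pop 4: indeg[0]->3; indeg[1]->1; indeg[6]->0 | ready=[5, 6] | order so far=[2, 4]
  pop 5: indeg[0]->2; indeg[1]->0 | ready=[1, 6] | order so far=[2, 4, 5]
  pop 1: indeg[0]->1; indeg[3]->1 | ready=[6] | order so far=[2, 4, 5, 1]
  pop 6: indeg[0]->0; indeg[3]->0 | ready=[0, 3] | order so far=[2, 4, 5, 1, 6]
  pop 0: no out-edges | ready=[3] | order so far=[2, 4, 5, 1, 6, 0]
  pop 3: no out-edges | ready=[] | order so far=[2, 4, 5, 1, 6, 0, 3]
New canonical toposort: [2, 4, 5, 1, 6, 0, 3]
Compare positions:
  Node 0: index 6 -> 5 (moved)
  Node 1: index 3 -> 3 (same)
  Node 2: index 0 -> 0 (same)
  Node 3: index 4 -> 6 (moved)
  Node 4: index 1 -> 1 (same)
  Node 5: index 2 -> 2 (same)
  Node 6: index 5 -> 4 (moved)
Nodes that changed position: 0 3 6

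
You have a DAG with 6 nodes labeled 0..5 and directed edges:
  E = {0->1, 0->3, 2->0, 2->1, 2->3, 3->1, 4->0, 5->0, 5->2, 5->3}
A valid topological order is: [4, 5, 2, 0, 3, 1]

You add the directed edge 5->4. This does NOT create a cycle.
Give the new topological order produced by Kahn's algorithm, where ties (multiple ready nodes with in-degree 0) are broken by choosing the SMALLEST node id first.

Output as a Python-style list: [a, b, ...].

Old toposort: [4, 5, 2, 0, 3, 1]
Added edge: 5->4
Position of 5 (1) > position of 4 (0). Must reorder: 5 must now come before 4.
Run Kahn's algorithm (break ties by smallest node id):
  initial in-degrees: [3, 3, 1, 3, 1, 0]
  ready (indeg=0): [5]
  pop 5: indeg[0]->2; indeg[2]->0; indeg[3]->2; indeg[4]->0 | ready=[2, 4] | order so far=[5]
  pop 2: indeg[0]->1; indeg[1]->2; indeg[3]->1 | ready=[4] | order so far=[5, 2]
  pop 4: indeg[0]->0 | ready=[0] | order so far=[5, 2, 4]
  pop 0: indeg[1]->1; indeg[3]->0 | ready=[3] | order so far=[5, 2, 4, 0]
  pop 3: indeg[1]->0 | ready=[1] | order so far=[5, 2, 4, 0, 3]
  pop 1: no out-edges | ready=[] | order so far=[5, 2, 4, 0, 3, 1]
  Result: [5, 2, 4, 0, 3, 1]

Answer: [5, 2, 4, 0, 3, 1]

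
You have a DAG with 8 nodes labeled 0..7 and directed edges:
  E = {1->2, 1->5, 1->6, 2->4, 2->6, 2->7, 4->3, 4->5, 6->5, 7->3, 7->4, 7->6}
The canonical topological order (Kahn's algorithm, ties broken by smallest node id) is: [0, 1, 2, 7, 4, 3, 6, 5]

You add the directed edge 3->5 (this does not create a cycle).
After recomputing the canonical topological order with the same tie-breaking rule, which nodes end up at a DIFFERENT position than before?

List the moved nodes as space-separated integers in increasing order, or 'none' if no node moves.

Old toposort: [0, 1, 2, 7, 4, 3, 6, 5]
Added edge 3->5
Recompute Kahn (smallest-id tiebreak):
  initial in-degrees: [0, 0, 1, 2, 2, 4, 3, 1]
  ready (indeg=0): [0, 1]
  pop 0: no out-edges | ready=[1] | order so far=[0]
  pop 1: indeg[2]->0; indeg[5]->3; indeg[6]->2 | ready=[2] | order so far=[0, 1]
  pop 2: indeg[4]->1; indeg[6]->1; indeg[7]->0 | ready=[7] | order so far=[0, 1, 2]
  pop 7: indeg[3]->1; indeg[4]->0; indeg[6]->0 | ready=[4, 6] | order so far=[0, 1, 2, 7]
  pop 4: indeg[3]->0; indeg[5]->2 | ready=[3, 6] | order so far=[0, 1, 2, 7, 4]
  pop 3: indeg[5]->1 | ready=[6] | order so far=[0, 1, 2, 7, 4, 3]
  pop 6: indeg[5]->0 | ready=[5] | order so far=[0, 1, 2, 7, 4, 3, 6]
  pop 5: no out-edges | ready=[] | order so far=[0, 1, 2, 7, 4, 3, 6, 5]
New canonical toposort: [0, 1, 2, 7, 4, 3, 6, 5]
Compare positions:
  Node 0: index 0 -> 0 (same)
  Node 1: index 1 -> 1 (same)
  Node 2: index 2 -> 2 (same)
  Node 3: index 5 -> 5 (same)
  Node 4: index 4 -> 4 (same)
  Node 5: index 7 -> 7 (same)
  Node 6: index 6 -> 6 (same)
  Node 7: index 3 -> 3 (same)
Nodes that changed position: none

Answer: none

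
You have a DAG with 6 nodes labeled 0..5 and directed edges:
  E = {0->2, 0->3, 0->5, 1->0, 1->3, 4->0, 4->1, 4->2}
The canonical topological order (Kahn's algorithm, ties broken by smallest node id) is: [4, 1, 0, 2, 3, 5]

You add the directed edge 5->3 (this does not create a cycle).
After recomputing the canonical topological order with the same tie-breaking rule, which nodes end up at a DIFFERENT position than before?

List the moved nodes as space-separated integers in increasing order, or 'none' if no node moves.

Answer: 3 5

Derivation:
Old toposort: [4, 1, 0, 2, 3, 5]
Added edge 5->3
Recompute Kahn (smallest-id tiebreak):
  initial in-degrees: [2, 1, 2, 3, 0, 1]
  ready (indeg=0): [4]
  pop 4: indeg[0]->1; indeg[1]->0; indeg[2]->1 | ready=[1] | order so far=[4]
  pop 1: indeg[0]->0; indeg[3]->2 | ready=[0] | order so far=[4, 1]
  pop 0: indeg[2]->0; indeg[3]->1; indeg[5]->0 | ready=[2, 5] | order so far=[4, 1, 0]
  pop 2: no out-edges | ready=[5] | order so far=[4, 1, 0, 2]
  pop 5: indeg[3]->0 | ready=[3] | order so far=[4, 1, 0, 2, 5]
  pop 3: no out-edges | ready=[] | order so far=[4, 1, 0, 2, 5, 3]
New canonical toposort: [4, 1, 0, 2, 5, 3]
Compare positions:
  Node 0: index 2 -> 2 (same)
  Node 1: index 1 -> 1 (same)
  Node 2: index 3 -> 3 (same)
  Node 3: index 4 -> 5 (moved)
  Node 4: index 0 -> 0 (same)
  Node 5: index 5 -> 4 (moved)
Nodes that changed position: 3 5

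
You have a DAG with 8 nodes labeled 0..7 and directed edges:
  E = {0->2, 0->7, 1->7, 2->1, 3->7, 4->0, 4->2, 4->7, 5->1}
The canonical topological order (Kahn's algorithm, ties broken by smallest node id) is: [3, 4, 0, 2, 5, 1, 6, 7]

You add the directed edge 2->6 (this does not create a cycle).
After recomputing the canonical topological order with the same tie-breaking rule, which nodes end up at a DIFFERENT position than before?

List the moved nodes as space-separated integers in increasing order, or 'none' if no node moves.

Old toposort: [3, 4, 0, 2, 5, 1, 6, 7]
Added edge 2->6
Recompute Kahn (smallest-id tiebreak):
  initial in-degrees: [1, 2, 2, 0, 0, 0, 1, 4]
  ready (indeg=0): [3, 4, 5]
  pop 3: indeg[7]->3 | ready=[4, 5] | order so far=[3]
  pop 4: indeg[0]->0; indeg[2]->1; indeg[7]->2 | ready=[0, 5] | order so far=[3, 4]
  pop 0: indeg[2]->0; indeg[7]->1 | ready=[2, 5] | order so far=[3, 4, 0]
  pop 2: indeg[1]->1; indeg[6]->0 | ready=[5, 6] | order so far=[3, 4, 0, 2]
  pop 5: indeg[1]->0 | ready=[1, 6] | order so far=[3, 4, 0, 2, 5]
  pop 1: indeg[7]->0 | ready=[6, 7] | order so far=[3, 4, 0, 2, 5, 1]
  pop 6: no out-edges | ready=[7] | order so far=[3, 4, 0, 2, 5, 1, 6]
  pop 7: no out-edges | ready=[] | order so far=[3, 4, 0, 2, 5, 1, 6, 7]
New canonical toposort: [3, 4, 0, 2, 5, 1, 6, 7]
Compare positions:
  Node 0: index 2 -> 2 (same)
  Node 1: index 5 -> 5 (same)
  Node 2: index 3 -> 3 (same)
  Node 3: index 0 -> 0 (same)
  Node 4: index 1 -> 1 (same)
  Node 5: index 4 -> 4 (same)
  Node 6: index 6 -> 6 (same)
  Node 7: index 7 -> 7 (same)
Nodes that changed position: none

Answer: none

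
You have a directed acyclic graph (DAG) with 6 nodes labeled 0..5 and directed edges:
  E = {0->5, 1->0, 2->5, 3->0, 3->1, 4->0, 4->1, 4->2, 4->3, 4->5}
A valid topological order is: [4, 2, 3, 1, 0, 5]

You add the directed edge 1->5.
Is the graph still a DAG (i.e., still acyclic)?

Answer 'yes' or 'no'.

Given toposort: [4, 2, 3, 1, 0, 5]
Position of 1: index 3; position of 5: index 5
New edge 1->5: forward
Forward edge: respects the existing order. Still a DAG, same toposort still valid.
Still a DAG? yes

Answer: yes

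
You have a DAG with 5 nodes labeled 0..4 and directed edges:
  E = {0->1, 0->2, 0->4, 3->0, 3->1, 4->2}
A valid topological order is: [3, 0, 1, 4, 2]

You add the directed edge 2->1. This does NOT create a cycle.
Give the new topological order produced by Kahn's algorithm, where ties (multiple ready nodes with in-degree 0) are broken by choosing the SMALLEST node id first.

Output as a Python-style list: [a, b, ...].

Old toposort: [3, 0, 1, 4, 2]
Added edge: 2->1
Position of 2 (4) > position of 1 (2). Must reorder: 2 must now come before 1.
Run Kahn's algorithm (break ties by smallest node id):
  initial in-degrees: [1, 3, 2, 0, 1]
  ready (indeg=0): [3]
  pop 3: indeg[0]->0; indeg[1]->2 | ready=[0] | order so far=[3]
  pop 0: indeg[1]->1; indeg[2]->1; indeg[4]->0 | ready=[4] | order so far=[3, 0]
  pop 4: indeg[2]->0 | ready=[2] | order so far=[3, 0, 4]
  pop 2: indeg[1]->0 | ready=[1] | order so far=[3, 0, 4, 2]
  pop 1: no out-edges | ready=[] | order so far=[3, 0, 4, 2, 1]
  Result: [3, 0, 4, 2, 1]

Answer: [3, 0, 4, 2, 1]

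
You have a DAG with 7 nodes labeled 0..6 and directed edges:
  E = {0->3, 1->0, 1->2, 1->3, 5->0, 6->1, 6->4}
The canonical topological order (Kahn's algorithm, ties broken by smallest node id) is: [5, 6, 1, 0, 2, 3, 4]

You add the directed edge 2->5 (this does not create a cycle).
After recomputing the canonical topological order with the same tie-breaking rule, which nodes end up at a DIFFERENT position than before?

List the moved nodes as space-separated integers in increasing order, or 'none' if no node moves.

Answer: 0 1 2 3 4 5 6

Derivation:
Old toposort: [5, 6, 1, 0, 2, 3, 4]
Added edge 2->5
Recompute Kahn (smallest-id tiebreak):
  initial in-degrees: [2, 1, 1, 2, 1, 1, 0]
  ready (indeg=0): [6]
  pop 6: indeg[1]->0; indeg[4]->0 | ready=[1, 4] | order so far=[6]
  pop 1: indeg[0]->1; indeg[2]->0; indeg[3]->1 | ready=[2, 4] | order so far=[6, 1]
  pop 2: indeg[5]->0 | ready=[4, 5] | order so far=[6, 1, 2]
  pop 4: no out-edges | ready=[5] | order so far=[6, 1, 2, 4]
  pop 5: indeg[0]->0 | ready=[0] | order so far=[6, 1, 2, 4, 5]
  pop 0: indeg[3]->0 | ready=[3] | order so far=[6, 1, 2, 4, 5, 0]
  pop 3: no out-edges | ready=[] | order so far=[6, 1, 2, 4, 5, 0, 3]
New canonical toposort: [6, 1, 2, 4, 5, 0, 3]
Compare positions:
  Node 0: index 3 -> 5 (moved)
  Node 1: index 2 -> 1 (moved)
  Node 2: index 4 -> 2 (moved)
  Node 3: index 5 -> 6 (moved)
  Node 4: index 6 -> 3 (moved)
  Node 5: index 0 -> 4 (moved)
  Node 6: index 1 -> 0 (moved)
Nodes that changed position: 0 1 2 3 4 5 6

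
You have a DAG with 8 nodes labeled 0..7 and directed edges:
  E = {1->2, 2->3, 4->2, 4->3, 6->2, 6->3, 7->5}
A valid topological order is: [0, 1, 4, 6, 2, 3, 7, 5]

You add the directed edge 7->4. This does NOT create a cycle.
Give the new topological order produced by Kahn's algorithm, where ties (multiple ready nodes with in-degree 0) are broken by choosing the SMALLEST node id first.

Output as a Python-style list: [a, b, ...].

Answer: [0, 1, 6, 7, 4, 2, 3, 5]

Derivation:
Old toposort: [0, 1, 4, 6, 2, 3, 7, 5]
Added edge: 7->4
Position of 7 (6) > position of 4 (2). Must reorder: 7 must now come before 4.
Run Kahn's algorithm (break ties by smallest node id):
  initial in-degrees: [0, 0, 3, 3, 1, 1, 0, 0]
  ready (indeg=0): [0, 1, 6, 7]
  pop 0: no out-edges | ready=[1, 6, 7] | order so far=[0]
  pop 1: indeg[2]->2 | ready=[6, 7] | order so far=[0, 1]
  pop 6: indeg[2]->1; indeg[3]->2 | ready=[7] | order so far=[0, 1, 6]
  pop 7: indeg[4]->0; indeg[5]->0 | ready=[4, 5] | order so far=[0, 1, 6, 7]
  pop 4: indeg[2]->0; indeg[3]->1 | ready=[2, 5] | order so far=[0, 1, 6, 7, 4]
  pop 2: indeg[3]->0 | ready=[3, 5] | order so far=[0, 1, 6, 7, 4, 2]
  pop 3: no out-edges | ready=[5] | order so far=[0, 1, 6, 7, 4, 2, 3]
  pop 5: no out-edges | ready=[] | order so far=[0, 1, 6, 7, 4, 2, 3, 5]
  Result: [0, 1, 6, 7, 4, 2, 3, 5]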